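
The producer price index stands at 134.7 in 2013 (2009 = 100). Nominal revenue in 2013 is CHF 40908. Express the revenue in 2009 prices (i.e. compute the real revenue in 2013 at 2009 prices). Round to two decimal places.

Real = Nominal ÷ (Index/100) = 40908 ÷ (134.7/100)
     = 40908 ÷ 1.347 = 30369.7105

30369.71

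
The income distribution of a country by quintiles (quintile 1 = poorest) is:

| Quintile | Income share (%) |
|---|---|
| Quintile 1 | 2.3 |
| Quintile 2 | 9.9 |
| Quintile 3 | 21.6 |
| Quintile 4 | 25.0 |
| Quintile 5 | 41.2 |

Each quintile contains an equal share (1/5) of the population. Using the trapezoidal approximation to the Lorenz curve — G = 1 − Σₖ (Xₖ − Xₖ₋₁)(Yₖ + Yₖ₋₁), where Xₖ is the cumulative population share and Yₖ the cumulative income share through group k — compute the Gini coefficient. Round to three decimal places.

0.372

Cumulative income shares Yₖ: 0.0230, 0.1220, 0.3380, 0.5880, 1.0000
Σ (Xₖ−Xₖ₋₁)(Yₖ+Yₖ₋₁) = (1/5)(0.0230+0.0000) + (1/5)(0.1220+0.0230) + (1/5)(0.3380+0.1220) + (1/5)(0.5880+0.3380) + (1/5)(1.0000+0.5880)
  = 0.0046 + 0.0290 + 0.0920 + 0.1852 + 0.3176 = 0.6284
G = 1 − 0.6284 = 0.3716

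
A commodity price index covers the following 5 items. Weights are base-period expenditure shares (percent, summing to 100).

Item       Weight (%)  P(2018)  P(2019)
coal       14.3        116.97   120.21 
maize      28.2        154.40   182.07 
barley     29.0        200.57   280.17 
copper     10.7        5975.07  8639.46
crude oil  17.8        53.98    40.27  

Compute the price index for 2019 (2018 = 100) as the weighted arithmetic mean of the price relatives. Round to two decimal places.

117.21

coal: 14.3 × (120.21/116.97) = 14.3 × 1.027699 = 14.6961
maize: 28.2 × (182.07/154.40) = 28.2 × 1.179210 = 33.2537
barley: 29.0 × (280.17/200.57) = 29.0 × 1.396869 = 40.5092
copper: 10.7 × (8639.46/5975.07) = 10.7 × 1.445918 = 15.4713
crude oil: 17.8 × (40.27/53.98) = 17.8 × 0.746017 = 13.2791
Index = Σ wᵢ·(p₁ᵢ/p₀ᵢ) = 14.6961 + 33.2537 + 40.5092 + 15.4713 + 13.2791 = 117.2094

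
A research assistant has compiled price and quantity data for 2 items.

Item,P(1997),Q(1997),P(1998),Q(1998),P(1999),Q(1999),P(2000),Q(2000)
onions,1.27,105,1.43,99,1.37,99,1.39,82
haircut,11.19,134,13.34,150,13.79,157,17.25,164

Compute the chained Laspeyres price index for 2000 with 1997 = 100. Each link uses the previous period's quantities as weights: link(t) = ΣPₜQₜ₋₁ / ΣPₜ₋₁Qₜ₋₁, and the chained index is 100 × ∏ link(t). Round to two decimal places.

151.01

Link 1997→1998:
ΣP(1998)Q(1997) = 1.43×105 + 13.34×134 = 150.15 + 1787.56 = 1937.71
ΣP(1997)Q(1997) = 1.27×105 + 11.19×134 = 133.35 + 1499.46 = 1632.81
link = 1937.71/1632.81 = 1.186733
Link 1998→1999:
ΣP(1999)Q(1998) = 1.37×99 + 13.79×150 = 135.63 + 2068.5 = 2204.13
ΣP(1998)Q(1998) = 1.43×99 + 13.34×150 = 141.57 + 2001 = 2142.57
link = 2204.13/2142.57 = 1.028732
Link 1999→2000:
ΣP(2000)Q(1999) = 1.39×99 + 17.25×157 = 137.61 + 2708.25 = 2845.86
ΣP(1999)Q(1999) = 1.37×99 + 13.79×157 = 135.63 + 2165.03 = 2300.66
link = 2845.86/2300.66 = 1.236975
Chained index = 100 × 1.186733 × 1.028732 × 1.236975 = 151.0137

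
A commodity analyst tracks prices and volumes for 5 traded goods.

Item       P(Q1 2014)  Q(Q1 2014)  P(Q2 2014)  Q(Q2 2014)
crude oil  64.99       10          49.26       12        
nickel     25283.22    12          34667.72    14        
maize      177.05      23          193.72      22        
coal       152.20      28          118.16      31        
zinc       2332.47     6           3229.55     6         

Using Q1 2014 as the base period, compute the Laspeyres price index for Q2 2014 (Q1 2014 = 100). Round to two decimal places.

Laspeyres price index uses base-period quantities as weights.
ΣP(Q2 2014)·Q(Q1 2014) = 49.26×10 + 34667.72×12 + 193.72×23 + 118.16×28 + 3229.55×6 = 492.6 + 416012.64 + 4455.56 + 3308.48 + 19377.3 = 443646.58
ΣP(Q1 2014)·Q(Q1 2014) = 64.99×10 + 25283.22×12 + 177.05×23 + 152.20×28 + 2332.47×6 = 649.9 + 303398.64 + 4072.15 + 4261.6 + 13994.82 = 326377.11
Index = 443646.58 / 326377.11 × 100 = 135.9307

135.93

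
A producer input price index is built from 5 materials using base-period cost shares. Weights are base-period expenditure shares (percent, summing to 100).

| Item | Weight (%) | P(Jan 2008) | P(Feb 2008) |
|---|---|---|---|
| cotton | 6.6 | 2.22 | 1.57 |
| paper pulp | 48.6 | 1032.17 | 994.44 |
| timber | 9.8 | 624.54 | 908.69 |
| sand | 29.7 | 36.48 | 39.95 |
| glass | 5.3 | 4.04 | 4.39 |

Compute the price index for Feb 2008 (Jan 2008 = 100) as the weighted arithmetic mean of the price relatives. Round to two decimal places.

104.03

cotton: 6.6 × (1.57/2.22) = 6.6 × 0.707207 = 4.6676
paper pulp: 48.6 × (994.44/1032.17) = 48.6 × 0.963446 = 46.8235
timber: 9.8 × (908.69/624.54) = 9.8 × 1.454975 = 14.2588
sand: 29.7 × (39.95/36.48) = 29.7 × 1.095121 = 32.5251
glass: 5.3 × (4.39/4.04) = 5.3 × 1.086634 = 5.7592
Index = Σ wᵢ·(p₁ᵢ/p₀ᵢ) = 4.6676 + 46.8235 + 14.2588 + 32.5251 + 5.7592 = 104.0340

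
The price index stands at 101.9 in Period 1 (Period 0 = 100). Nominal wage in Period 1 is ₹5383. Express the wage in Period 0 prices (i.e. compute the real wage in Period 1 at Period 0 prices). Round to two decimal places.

Real = Nominal ÷ (Index/100) = 5383 ÷ (101.9/100)
     = 5383 ÷ 1.019 = 5282.6300

5282.63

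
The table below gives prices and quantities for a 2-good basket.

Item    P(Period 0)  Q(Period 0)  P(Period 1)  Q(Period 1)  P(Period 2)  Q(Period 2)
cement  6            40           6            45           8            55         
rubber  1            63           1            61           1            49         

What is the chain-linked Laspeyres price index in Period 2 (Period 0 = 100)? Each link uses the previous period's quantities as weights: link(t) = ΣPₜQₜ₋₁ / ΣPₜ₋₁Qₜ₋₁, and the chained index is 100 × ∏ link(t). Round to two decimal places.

127.19

Link Period 0→Period 1:
ΣP(Period 1)Q(Period 0) = 6×40 + 1×63 = 240 + 63 = 303
ΣP(Period 0)Q(Period 0) = 6×40 + 1×63 = 240 + 63 = 303
link = 303/303 = 1.000000
Link Period 1→Period 2:
ΣP(Period 2)Q(Period 1) = 8×45 + 1×61 = 360 + 61 = 421
ΣP(Period 1)Q(Period 1) = 6×45 + 1×61 = 270 + 61 = 331
link = 421/331 = 1.271903
Chained index = 100 × 1.000000 × 1.271903 = 127.1903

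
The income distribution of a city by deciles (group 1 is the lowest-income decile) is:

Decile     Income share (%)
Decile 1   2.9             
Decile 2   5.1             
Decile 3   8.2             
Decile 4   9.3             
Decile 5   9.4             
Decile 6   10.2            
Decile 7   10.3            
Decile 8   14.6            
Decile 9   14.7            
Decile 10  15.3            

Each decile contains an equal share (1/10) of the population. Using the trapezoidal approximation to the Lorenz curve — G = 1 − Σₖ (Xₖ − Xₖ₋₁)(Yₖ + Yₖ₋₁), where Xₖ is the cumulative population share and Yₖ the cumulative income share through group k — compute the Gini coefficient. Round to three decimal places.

Cumulative income shares Yₖ: 0.0290, 0.0800, 0.1620, 0.2550, 0.3490, 0.4510, 0.5540, 0.7000, 0.8470, 1.0000
Σ (Xₖ−Xₖ₋₁)(Yₖ+Yₖ₋₁) = (1/10)(0.0290+0.0000) + (1/10)(0.0800+0.0290) + (1/10)(0.1620+0.0800) + (1/10)(0.2550+0.1620) + (1/10)(0.3490+0.2550) + (1/10)(0.4510+0.3490) + (1/10)(0.5540+0.4510) + (1/10)(0.7000+0.5540) + (1/10)(0.8470+0.7000) + (1/10)(1.0000+0.8470)
  = 0.0029 + 0.0109 + 0.0242 + 0.0417 + 0.0604 + 0.0800 + 0.1005 + 0.1254 + 0.1547 + 0.1847 = 0.7854
G = 1 − 0.7854 = 0.2146

0.215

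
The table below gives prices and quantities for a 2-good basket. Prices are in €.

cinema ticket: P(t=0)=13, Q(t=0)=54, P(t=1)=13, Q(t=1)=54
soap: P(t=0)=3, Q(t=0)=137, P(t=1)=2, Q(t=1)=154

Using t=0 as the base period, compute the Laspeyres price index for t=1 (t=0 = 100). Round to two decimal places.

87.69

Laspeyres price index uses base-period quantities as weights.
ΣP(t=1)·Q(t=0) = 13×54 + 2×137 = 702 + 274 = 976
ΣP(t=0)·Q(t=0) = 13×54 + 3×137 = 702 + 411 = 1113
Index = 976 / 1113 × 100 = 87.6909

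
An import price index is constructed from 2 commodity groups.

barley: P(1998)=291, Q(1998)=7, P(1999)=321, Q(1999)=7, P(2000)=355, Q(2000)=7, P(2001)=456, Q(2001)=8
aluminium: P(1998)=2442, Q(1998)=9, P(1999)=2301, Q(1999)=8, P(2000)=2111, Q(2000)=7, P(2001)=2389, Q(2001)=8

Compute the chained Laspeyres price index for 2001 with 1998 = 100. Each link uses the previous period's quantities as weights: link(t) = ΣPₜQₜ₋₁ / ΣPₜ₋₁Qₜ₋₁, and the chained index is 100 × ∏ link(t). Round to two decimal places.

103.44

Link 1998→1999:
ΣP(1999)Q(1998) = 321×7 + 2301×9 = 2247 + 20709 = 22956
ΣP(1998)Q(1998) = 291×7 + 2442×9 = 2037 + 21978 = 24015
link = 22956/24015 = 0.955903
Link 1999→2000:
ΣP(2000)Q(1999) = 355×7 + 2111×8 = 2485 + 16888 = 19373
ΣP(1999)Q(1999) = 321×7 + 2301×8 = 2247 + 18408 = 20655
link = 19373/20655 = 0.937933
Link 2000→2001:
ΣP(2001)Q(2000) = 456×7 + 2389×7 = 3192 + 16723 = 19915
ΣP(2000)Q(2000) = 355×7 + 2111×7 = 2485 + 14777 = 17262
link = 19915/17262 = 1.153690
Chained index = 100 × 0.955903 × 0.937933 × 1.153690 = 103.4367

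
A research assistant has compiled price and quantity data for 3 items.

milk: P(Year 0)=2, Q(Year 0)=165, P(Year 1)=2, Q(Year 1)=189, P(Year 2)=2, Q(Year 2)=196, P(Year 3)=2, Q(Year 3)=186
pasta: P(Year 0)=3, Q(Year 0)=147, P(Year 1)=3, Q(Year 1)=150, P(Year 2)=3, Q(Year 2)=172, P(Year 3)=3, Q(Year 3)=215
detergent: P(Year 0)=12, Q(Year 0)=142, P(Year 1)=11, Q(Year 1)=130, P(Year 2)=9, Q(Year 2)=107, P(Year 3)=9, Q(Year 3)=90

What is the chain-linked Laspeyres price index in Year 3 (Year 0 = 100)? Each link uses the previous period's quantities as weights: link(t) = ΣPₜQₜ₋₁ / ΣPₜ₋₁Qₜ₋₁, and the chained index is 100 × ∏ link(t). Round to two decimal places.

Link Year 0→Year 1:
ΣP(Year 1)Q(Year 0) = 2×165 + 3×147 + 11×142 = 330 + 441 + 1562 = 2333
ΣP(Year 0)Q(Year 0) = 2×165 + 3×147 + 12×142 = 330 + 441 + 1704 = 2475
link = 2333/2475 = 0.942626
Link Year 1→Year 2:
ΣP(Year 2)Q(Year 1) = 2×189 + 3×150 + 9×130 = 378 + 450 + 1170 = 1998
ΣP(Year 1)Q(Year 1) = 2×189 + 3×150 + 11×130 = 378 + 450 + 1430 = 2258
link = 1998/2258 = 0.884854
Link Year 2→Year 3:
ΣP(Year 3)Q(Year 2) = 2×196 + 3×172 + 9×107 = 392 + 516 + 963 = 1871
ΣP(Year 2)Q(Year 2) = 2×196 + 3×172 + 9×107 = 392 + 516 + 963 = 1871
link = 1871/1871 = 1.000000
Chained index = 100 × 0.942626 × 0.884854 × 1.000000 = 83.4086

83.41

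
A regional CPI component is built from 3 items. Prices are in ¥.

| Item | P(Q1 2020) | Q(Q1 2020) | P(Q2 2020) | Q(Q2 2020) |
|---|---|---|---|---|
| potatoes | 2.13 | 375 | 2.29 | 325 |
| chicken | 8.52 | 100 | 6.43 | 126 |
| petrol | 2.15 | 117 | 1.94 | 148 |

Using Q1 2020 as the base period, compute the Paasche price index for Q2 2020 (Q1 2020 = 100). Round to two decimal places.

Paasche price index uses current-period quantities as weights.
ΣP(Q2 2020)·Q(Q2 2020) = 2.29×325 + 6.43×126 + 1.94×148 = 744.25 + 810.18 + 287.12 = 1841.55
ΣP(Q1 2020)·Q(Q2 2020) = 2.13×325 + 8.52×126 + 2.15×148 = 692.25 + 1073.52 + 318.2 = 2083.97
Index = 1841.55 / 2083.97 × 100 = 88.3674

88.37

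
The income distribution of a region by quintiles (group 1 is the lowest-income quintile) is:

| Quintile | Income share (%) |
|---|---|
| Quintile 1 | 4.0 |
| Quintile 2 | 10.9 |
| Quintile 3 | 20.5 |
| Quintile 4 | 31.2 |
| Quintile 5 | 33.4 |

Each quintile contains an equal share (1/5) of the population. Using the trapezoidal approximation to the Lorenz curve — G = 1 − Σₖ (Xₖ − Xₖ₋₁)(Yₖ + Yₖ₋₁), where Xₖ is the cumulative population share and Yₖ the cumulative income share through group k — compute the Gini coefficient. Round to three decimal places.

Cumulative income shares Yₖ: 0.0400, 0.1490, 0.3540, 0.6660, 1.0000
Σ (Xₖ−Xₖ₋₁)(Yₖ+Yₖ₋₁) = (1/5)(0.0400+0.0000) + (1/5)(0.1490+0.0400) + (1/5)(0.3540+0.1490) + (1/5)(0.6660+0.3540) + (1/5)(1.0000+0.6660)
  = 0.0080 + 0.0378 + 0.1006 + 0.2040 + 0.3332 = 0.6836
G = 1 − 0.6836 = 0.3164

0.316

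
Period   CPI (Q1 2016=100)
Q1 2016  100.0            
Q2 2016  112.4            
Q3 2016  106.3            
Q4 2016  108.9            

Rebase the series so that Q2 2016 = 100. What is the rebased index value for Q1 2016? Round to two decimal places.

88.97

Rebased(Q1 2016) = 100.0 / 112.4 × 100 = 88.9680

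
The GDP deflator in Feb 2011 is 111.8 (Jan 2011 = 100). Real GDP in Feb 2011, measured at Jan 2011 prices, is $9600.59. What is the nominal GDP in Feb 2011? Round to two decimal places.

10733.46

Nominal = Real × (Index/100) = 9600.59 × (111.8/100)
        = 9600.59 × 1.118 = 10733.4596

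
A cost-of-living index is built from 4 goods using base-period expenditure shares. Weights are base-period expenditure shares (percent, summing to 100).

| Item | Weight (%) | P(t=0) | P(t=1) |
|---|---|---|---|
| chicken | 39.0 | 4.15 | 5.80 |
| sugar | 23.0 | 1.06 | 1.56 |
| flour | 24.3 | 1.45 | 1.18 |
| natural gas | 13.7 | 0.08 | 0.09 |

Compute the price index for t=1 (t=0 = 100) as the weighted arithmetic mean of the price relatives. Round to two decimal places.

123.54

chicken: 39.0 × (5.80/4.15) = 39.0 × 1.397590 = 54.5060
sugar: 23.0 × (1.56/1.06) = 23.0 × 1.471698 = 33.8491
flour: 24.3 × (1.18/1.45) = 24.3 × 0.813793 = 19.7752
natural gas: 13.7 × (0.09/0.08) = 13.7 × 1.125000 = 15.4125
Index = Σ wᵢ·(p₁ᵢ/p₀ᵢ) = 54.5060 + 33.8491 + 19.7752 + 15.4125 = 123.5428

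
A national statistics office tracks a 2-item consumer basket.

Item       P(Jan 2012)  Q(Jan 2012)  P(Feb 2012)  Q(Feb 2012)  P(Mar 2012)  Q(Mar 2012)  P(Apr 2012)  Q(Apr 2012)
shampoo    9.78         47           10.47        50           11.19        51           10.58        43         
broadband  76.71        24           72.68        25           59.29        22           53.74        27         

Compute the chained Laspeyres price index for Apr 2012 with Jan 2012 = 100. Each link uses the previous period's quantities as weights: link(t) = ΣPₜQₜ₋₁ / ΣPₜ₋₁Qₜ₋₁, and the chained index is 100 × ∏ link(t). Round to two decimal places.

77.87

Link Jan 2012→Feb 2012:
ΣP(Feb 2012)Q(Jan 2012) = 10.47×47 + 72.68×24 = 492.09 + 1744.32 = 2236.41
ΣP(Jan 2012)Q(Jan 2012) = 9.78×47 + 76.71×24 = 459.66 + 1841.04 = 2300.7
link = 2236.41/2300.7 = 0.972056
Link Feb 2012→Mar 2012:
ΣP(Mar 2012)Q(Feb 2012) = 11.19×50 + 59.29×25 = 559.5 + 1482.25 = 2041.75
ΣP(Feb 2012)Q(Feb 2012) = 10.47×50 + 72.68×25 = 523.5 + 1817 = 2340.5
link = 2041.75/2340.5 = 0.872356
Link Mar 2012→Apr 2012:
ΣP(Apr 2012)Q(Mar 2012) = 10.58×51 + 53.74×22 = 539.58 + 1182.28 = 1721.86
ΣP(Mar 2012)Q(Mar 2012) = 11.19×51 + 59.29×22 = 570.69 + 1304.38 = 1875.07
link = 1721.86/1875.07 = 0.918291
Chained index = 100 × 0.972056 × 0.872356 × 0.918291 = 77.8692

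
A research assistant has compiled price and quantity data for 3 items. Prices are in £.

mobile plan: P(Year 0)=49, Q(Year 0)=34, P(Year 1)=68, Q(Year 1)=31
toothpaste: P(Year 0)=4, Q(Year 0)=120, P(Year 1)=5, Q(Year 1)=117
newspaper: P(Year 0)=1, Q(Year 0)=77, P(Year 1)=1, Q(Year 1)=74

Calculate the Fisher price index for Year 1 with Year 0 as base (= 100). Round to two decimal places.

134.36

Laspeyres component (base-period weights):
ΣP(Year 1)Q(Year 0) = 68×34 + 5×120 + 1×77 = 2312 + 600 + 77 = 2989
ΣP(Year 0)Q(Year 0) = 49×34 + 4×120 + 1×77 = 1666 + 480 + 77 = 2223
L = 2989 / 2223 × 100 = 134.4579
Paasche component (current-period weights):
ΣP(Year 1)Q(Year 1) = 68×31 + 5×117 + 1×74 = 2108 + 585 + 74 = 2767
ΣP(Year 0)Q(Year 1) = 49×31 + 4×117 + 1×74 = 1519 + 468 + 74 = 2061
P = 2767 / 2061 × 100 = 134.2552
Fisher = √(L × P) = √(134.4579 × 134.2552) = 134.3565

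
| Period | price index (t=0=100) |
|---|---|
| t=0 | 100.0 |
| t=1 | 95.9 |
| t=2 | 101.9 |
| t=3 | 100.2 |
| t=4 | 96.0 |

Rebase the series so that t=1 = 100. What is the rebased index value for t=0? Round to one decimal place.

Rebased(t=0) = 100.0 / 95.9 × 100 = 104.2753

104.3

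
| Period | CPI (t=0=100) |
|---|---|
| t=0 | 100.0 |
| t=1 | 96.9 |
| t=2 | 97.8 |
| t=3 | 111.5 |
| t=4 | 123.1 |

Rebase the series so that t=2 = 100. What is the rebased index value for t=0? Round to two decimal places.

Rebased(t=0) = 100.0 / 97.8 × 100 = 102.2495

102.25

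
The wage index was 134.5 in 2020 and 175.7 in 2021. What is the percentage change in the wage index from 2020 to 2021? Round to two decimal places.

Change = (175.7 − 134.5) / 134.5 × 100
       = 41.2 / 134.5 × 100 = 30.6320%

30.63%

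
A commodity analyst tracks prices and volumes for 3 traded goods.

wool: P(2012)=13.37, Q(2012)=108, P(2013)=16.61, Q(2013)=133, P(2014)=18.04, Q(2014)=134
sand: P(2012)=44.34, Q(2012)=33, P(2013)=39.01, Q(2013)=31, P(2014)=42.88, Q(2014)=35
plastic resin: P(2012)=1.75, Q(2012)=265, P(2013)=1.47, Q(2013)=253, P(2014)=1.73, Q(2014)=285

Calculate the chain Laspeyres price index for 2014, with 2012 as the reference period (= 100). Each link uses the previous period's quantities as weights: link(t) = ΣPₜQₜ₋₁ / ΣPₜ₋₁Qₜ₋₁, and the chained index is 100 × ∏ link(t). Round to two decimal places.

Link 2012→2013:
ΣP(2013)Q(2012) = 16.61×108 + 39.01×33 + 1.47×265 = 1793.88 + 1287.33 + 389.55 = 3470.76
ΣP(2012)Q(2012) = 13.37×108 + 44.34×33 + 1.75×265 = 1443.96 + 1463.22 + 463.75 = 3370.93
link = 3470.76/3370.93 = 1.029615
Link 2013→2014:
ΣP(2014)Q(2013) = 18.04×133 + 42.88×31 + 1.73×253 = 2399.32 + 1329.28 + 437.69 = 4166.29
ΣP(2013)Q(2013) = 16.61×133 + 39.01×31 + 1.47×253 = 2209.13 + 1209.31 + 371.91 = 3790.35
link = 4166.29/3790.35 = 1.099183
Chained index = 100 × 1.029615 × 1.099183 = 113.1736

113.17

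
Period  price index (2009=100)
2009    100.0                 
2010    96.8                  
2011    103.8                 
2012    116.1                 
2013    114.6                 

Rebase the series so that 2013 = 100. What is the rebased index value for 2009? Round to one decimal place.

Rebased(2009) = 100.0 / 114.6 × 100 = 87.2600

87.3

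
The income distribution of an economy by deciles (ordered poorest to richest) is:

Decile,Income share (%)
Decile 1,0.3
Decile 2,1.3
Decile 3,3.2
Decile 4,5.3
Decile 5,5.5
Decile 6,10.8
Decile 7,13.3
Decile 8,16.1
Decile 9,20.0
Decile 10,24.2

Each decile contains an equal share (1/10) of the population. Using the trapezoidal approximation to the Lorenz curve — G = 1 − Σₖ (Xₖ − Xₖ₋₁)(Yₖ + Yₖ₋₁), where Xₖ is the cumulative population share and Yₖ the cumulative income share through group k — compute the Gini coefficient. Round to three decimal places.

0.440

Cumulative income shares Yₖ: 0.0030, 0.0160, 0.0480, 0.1010, 0.1560, 0.2640, 0.3970, 0.5580, 0.7580, 1.0000
Σ (Xₖ−Xₖ₋₁)(Yₖ+Yₖ₋₁) = (1/10)(0.0030+0.0000) + (1/10)(0.0160+0.0030) + (1/10)(0.0480+0.0160) + (1/10)(0.1010+0.0480) + (1/10)(0.1560+0.1010) + (1/10)(0.2640+0.1560) + (1/10)(0.3970+0.2640) + (1/10)(0.5580+0.3970) + (1/10)(0.7580+0.5580) + (1/10)(1.0000+0.7580)
  = 0.0003 + 0.0019 + 0.0064 + 0.0149 + 0.0257 + 0.0420 + 0.0661 + 0.0955 + 0.1316 + 0.1758 = 0.5602
G = 1 − 0.5602 = 0.4398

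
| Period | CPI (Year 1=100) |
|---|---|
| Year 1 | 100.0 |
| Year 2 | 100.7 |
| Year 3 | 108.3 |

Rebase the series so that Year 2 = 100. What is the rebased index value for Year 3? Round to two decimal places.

Rebased(Year 3) = 108.3 / 100.7 × 100 = 107.5472

107.55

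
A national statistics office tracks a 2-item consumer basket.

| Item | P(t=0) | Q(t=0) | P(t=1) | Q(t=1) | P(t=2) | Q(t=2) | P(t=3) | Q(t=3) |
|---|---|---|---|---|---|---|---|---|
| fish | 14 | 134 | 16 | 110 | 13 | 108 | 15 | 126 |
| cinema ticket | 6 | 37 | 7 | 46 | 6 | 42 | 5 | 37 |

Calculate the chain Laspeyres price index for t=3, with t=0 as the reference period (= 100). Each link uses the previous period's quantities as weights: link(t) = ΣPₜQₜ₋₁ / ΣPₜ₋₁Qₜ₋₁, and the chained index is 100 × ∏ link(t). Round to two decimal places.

103.71

Link t=0→t=1:
ΣP(t=1)Q(t=0) = 16×134 + 7×37 = 2144 + 259 = 2403
ΣP(t=0)Q(t=0) = 14×134 + 6×37 = 1876 + 222 = 2098
link = 2403/2098 = 1.145377
Link t=1→t=2:
ΣP(t=2)Q(t=1) = 13×110 + 6×46 = 1430 + 276 = 1706
ΣP(t=1)Q(t=1) = 16×110 + 7×46 = 1760 + 322 = 2082
link = 1706/2082 = 0.819404
Link t=2→t=3:
ΣP(t=3)Q(t=2) = 15×108 + 5×42 = 1620 + 210 = 1830
ΣP(t=2)Q(t=2) = 13×108 + 6×42 = 1404 + 252 = 1656
link = 1830/1656 = 1.105072
Chained index = 100 × 1.145377 × 0.819404 × 1.105072 = 103.7140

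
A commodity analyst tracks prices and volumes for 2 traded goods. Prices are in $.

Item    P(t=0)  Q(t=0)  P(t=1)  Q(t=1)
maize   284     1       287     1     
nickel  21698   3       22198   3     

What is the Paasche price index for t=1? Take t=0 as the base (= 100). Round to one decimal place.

Paasche price index uses current-period quantities as weights.
ΣP(t=1)·Q(t=1) = 287×1 + 22198×3 = 287 + 66594 = 66881
ΣP(t=0)·Q(t=1) = 284×1 + 21698×3 = 284 + 65094 = 65378
Index = 66881 / 65378 × 100 = 102.2989

102.3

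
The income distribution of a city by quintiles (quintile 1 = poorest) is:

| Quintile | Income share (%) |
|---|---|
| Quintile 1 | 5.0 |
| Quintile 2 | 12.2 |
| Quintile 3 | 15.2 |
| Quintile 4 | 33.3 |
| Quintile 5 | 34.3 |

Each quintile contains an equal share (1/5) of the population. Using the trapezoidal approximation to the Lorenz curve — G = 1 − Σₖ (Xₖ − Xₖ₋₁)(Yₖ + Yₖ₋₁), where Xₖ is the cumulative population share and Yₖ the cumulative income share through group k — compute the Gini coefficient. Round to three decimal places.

0.319

Cumulative income shares Yₖ: 0.0500, 0.1720, 0.3240, 0.6570, 1.0000
Σ (Xₖ−Xₖ₋₁)(Yₖ+Yₖ₋₁) = (1/5)(0.0500+0.0000) + (1/5)(0.1720+0.0500) + (1/5)(0.3240+0.1720) + (1/5)(0.6570+0.3240) + (1/5)(1.0000+0.6570)
  = 0.0100 + 0.0444 + 0.0992 + 0.1962 + 0.3314 = 0.6812
G = 1 − 0.6812 = 0.3188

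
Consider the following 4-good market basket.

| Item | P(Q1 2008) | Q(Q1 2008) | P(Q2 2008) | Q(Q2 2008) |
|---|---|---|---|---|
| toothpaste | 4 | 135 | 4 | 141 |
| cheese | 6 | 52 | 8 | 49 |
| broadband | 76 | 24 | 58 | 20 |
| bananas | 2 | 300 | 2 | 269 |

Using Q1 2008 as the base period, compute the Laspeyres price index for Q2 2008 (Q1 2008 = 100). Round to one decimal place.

90.0

Laspeyres price index uses base-period quantities as weights.
ΣP(Q2 2008)·Q(Q1 2008) = 4×135 + 8×52 + 58×24 + 2×300 = 540 + 416 + 1392 + 600 = 2948
ΣP(Q1 2008)·Q(Q1 2008) = 4×135 + 6×52 + 76×24 + 2×300 = 540 + 312 + 1824 + 600 = 3276
Index = 2948 / 3276 × 100 = 89.9878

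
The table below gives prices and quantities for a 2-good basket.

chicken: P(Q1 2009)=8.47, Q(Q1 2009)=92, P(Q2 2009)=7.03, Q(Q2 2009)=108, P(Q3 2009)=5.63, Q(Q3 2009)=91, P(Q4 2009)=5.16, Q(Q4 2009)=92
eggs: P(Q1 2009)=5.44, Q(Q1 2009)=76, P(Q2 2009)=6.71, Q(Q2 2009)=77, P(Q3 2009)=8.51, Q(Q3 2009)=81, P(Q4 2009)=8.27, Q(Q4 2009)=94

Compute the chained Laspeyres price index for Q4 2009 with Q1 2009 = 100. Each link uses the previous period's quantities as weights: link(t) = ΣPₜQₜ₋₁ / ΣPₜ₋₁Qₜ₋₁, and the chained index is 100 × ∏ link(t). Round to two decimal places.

Link Q1 2009→Q2 2009:
ΣP(Q2 2009)Q(Q1 2009) = 7.03×92 + 6.71×76 = 646.76 + 509.96 = 1156.72
ΣP(Q1 2009)Q(Q1 2009) = 8.47×92 + 5.44×76 = 779.24 + 413.44 = 1192.68
link = 1156.72/1192.68 = 0.969849
Link Q2 2009→Q3 2009:
ΣP(Q3 2009)Q(Q2 2009) = 5.63×108 + 8.51×77 = 608.04 + 655.27 = 1263.31
ΣP(Q2 2009)Q(Q2 2009) = 7.03×108 + 6.71×77 = 759.24 + 516.67 = 1275.91
link = 1263.31/1275.91 = 0.990125
Link Q3 2009→Q4 2009:
ΣP(Q4 2009)Q(Q3 2009) = 5.16×91 + 8.27×81 = 469.56 + 669.87 = 1139.43
ΣP(Q3 2009)Q(Q3 2009) = 5.63×91 + 8.51×81 = 512.33 + 689.31 = 1201.64
link = 1139.43/1201.64 = 0.948229
Chained index = 100 × 0.969849 × 0.990125 × 0.948229 = 91.0558

91.06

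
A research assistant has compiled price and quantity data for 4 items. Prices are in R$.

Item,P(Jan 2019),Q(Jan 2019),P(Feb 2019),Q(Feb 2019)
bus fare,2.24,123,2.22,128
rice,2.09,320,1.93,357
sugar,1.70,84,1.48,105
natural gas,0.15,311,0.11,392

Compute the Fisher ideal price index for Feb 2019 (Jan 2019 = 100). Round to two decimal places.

92.39

Laspeyres component (base-period weights):
ΣP(Feb 2019)Q(Jan 2019) = 2.22×123 + 1.93×320 + 1.48×84 + 0.11×311 = 273.06 + 617.6 + 124.32 + 34.21 = 1049.19
ΣP(Jan 2019)Q(Jan 2019) = 2.24×123 + 2.09×320 + 1.70×84 + 0.15×311 = 275.52 + 668.8 + 142.8 + 46.65 = 1133.77
L = 1049.19 / 1133.77 × 100 = 92.5399
Paasche component (current-period weights):
ΣP(Feb 2019)Q(Feb 2019) = 2.22×128 + 1.93×357 + 1.48×105 + 0.11×392 = 284.16 + 689.01 + 155.4 + 43.12 = 1171.69
ΣP(Jan 2019)Q(Feb 2019) = 2.24×128 + 2.09×357 + 1.70×105 + 0.15×392 = 286.72 + 746.13 + 178.5 + 58.8 = 1270.15
P = 1171.69 / 1270.15 × 100 = 92.2482
Fisher = √(L × P) = √(92.5399 × 92.2482) = 92.3939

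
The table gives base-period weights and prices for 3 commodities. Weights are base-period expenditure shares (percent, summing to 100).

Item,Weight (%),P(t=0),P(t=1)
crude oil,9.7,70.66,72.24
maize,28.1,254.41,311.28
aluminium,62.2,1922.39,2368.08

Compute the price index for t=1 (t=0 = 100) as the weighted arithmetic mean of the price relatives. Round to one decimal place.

crude oil: 9.7 × (72.24/70.66) = 9.7 × 1.022361 = 9.9169
maize: 28.1 × (311.28/254.41) = 28.1 × 1.223537 = 34.3814
aluminium: 62.2 × (2368.08/1922.39) = 62.2 × 1.231842 = 76.6205
Index = Σ wᵢ·(p₁ᵢ/p₀ᵢ) = 9.9169 + 34.3814 + 76.6205 = 120.9188

120.9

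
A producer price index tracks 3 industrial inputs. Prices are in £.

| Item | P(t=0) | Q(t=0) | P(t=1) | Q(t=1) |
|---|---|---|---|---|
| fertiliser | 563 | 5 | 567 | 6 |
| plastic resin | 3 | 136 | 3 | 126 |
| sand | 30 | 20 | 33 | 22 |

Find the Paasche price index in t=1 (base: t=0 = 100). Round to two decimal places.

Paasche price index uses current-period quantities as weights.
ΣP(t=1)·Q(t=1) = 567×6 + 3×126 + 33×22 = 3402 + 378 + 726 = 4506
ΣP(t=0)·Q(t=1) = 563×6 + 3×126 + 30×22 = 3378 + 378 + 660 = 4416
Index = 4506 / 4416 × 100 = 102.0380

102.04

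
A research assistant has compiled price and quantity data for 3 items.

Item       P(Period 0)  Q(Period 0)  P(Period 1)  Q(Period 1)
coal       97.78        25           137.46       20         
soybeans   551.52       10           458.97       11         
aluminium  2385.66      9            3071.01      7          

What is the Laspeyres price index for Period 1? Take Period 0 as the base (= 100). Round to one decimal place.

121.2

Laspeyres price index uses base-period quantities as weights.
ΣP(Period 1)·Q(Period 0) = 137.46×25 + 458.97×10 + 3071.01×9 = 3436.5 + 4589.7 + 27639.09 = 35665.29
ΣP(Period 0)·Q(Period 0) = 97.78×25 + 551.52×10 + 2385.66×9 = 2444.5 + 5515.2 + 21470.94 = 29430.64
Index = 35665.29 / 29430.64 × 100 = 121.1842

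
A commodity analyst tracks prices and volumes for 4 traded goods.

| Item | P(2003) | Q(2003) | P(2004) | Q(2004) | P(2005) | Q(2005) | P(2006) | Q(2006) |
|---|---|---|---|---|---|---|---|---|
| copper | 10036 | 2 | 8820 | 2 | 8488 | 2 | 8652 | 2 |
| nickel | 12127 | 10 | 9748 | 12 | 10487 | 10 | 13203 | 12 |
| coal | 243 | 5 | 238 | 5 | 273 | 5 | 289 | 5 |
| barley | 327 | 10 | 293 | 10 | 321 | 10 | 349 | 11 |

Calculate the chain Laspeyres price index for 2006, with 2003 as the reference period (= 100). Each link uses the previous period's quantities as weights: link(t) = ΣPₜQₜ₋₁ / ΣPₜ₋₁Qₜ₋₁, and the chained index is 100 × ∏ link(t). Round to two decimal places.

106.01

Link 2003→2004:
ΣP(2004)Q(2003) = 8820×2 + 9748×10 + 238×5 + 293×10 = 17640 + 97480 + 1190 + 2930 = 119240
ΣP(2003)Q(2003) = 10036×2 + 12127×10 + 243×5 + 327×10 = 20072 + 121270 + 1215 + 3270 = 145827
link = 119240/145827 = 0.817681
Link 2004→2005:
ΣP(2005)Q(2004) = 8488×2 + 10487×12 + 273×5 + 321×10 = 16976 + 125844 + 1365 + 3210 = 147395
ΣP(2004)Q(2004) = 8820×2 + 9748×12 + 238×5 + 293×10 = 17640 + 116976 + 1190 + 2930 = 138736
link = 147395/138736 = 1.062414
Link 2005→2006:
ΣP(2006)Q(2005) = 8652×2 + 13203×10 + 289×5 + 349×10 = 17304 + 132030 + 1445 + 3490 = 154269
ΣP(2005)Q(2005) = 8488×2 + 10487×10 + 273×5 + 321×10 = 16976 + 104870 + 1365 + 3210 = 126421
link = 154269/126421 = 1.220280
Chained index = 100 × 0.817681 × 1.062414 × 1.220280 = 106.0076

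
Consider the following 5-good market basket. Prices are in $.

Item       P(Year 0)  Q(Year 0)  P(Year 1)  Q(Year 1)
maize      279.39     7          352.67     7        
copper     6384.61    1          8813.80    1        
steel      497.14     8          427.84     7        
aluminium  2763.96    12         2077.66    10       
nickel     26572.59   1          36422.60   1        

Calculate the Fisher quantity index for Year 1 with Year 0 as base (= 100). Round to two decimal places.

92.80

Laspeyres component (base-period weights):
ΣP(Year 0)Q(Year 1) = 279.39×7 + 6384.61×1 + 497.14×7 + 2763.96×10 + 26572.59×1 = 1955.73 + 6384.61 + 3479.98 + 27639.6 + 26572.59 = 66032.51
ΣP(Year 0)Q(Year 0) = 279.39×7 + 6384.61×1 + 497.14×8 + 2763.96×12 + 26572.59×1 = 1955.73 + 6384.61 + 3977.12 + 33167.52 + 26572.59 = 72057.57
L = 66032.51 / 72057.57 × 100 = 91.6385
Paasche component (current-period weights):
ΣP(Year 1)Q(Year 1) = 352.67×7 + 8813.80×1 + 427.84×7 + 2077.66×10 + 36422.60×1 = 2468.69 + 8813.8 + 2994.88 + 20776.6 + 36422.6 = 71476.57
ΣP(Year 1)Q(Year 0) = 352.67×7 + 8813.80×1 + 427.84×8 + 2077.66×12 + 36422.60×1 = 2468.69 + 8813.8 + 3422.72 + 24931.92 + 36422.6 = 76059.73
P = 71476.57 / 76059.73 × 100 = 93.9743
Fisher = √(L × P) = √(91.6385 × 93.9743) = 92.7991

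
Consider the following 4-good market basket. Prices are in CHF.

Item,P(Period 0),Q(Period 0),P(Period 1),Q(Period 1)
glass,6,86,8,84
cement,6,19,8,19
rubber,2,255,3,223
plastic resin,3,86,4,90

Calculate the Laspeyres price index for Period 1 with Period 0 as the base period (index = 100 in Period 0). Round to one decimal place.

139.4

Laspeyres price index uses base-period quantities as weights.
ΣP(Period 1)·Q(Period 0) = 8×86 + 8×19 + 3×255 + 4×86 = 688 + 152 + 765 + 344 = 1949
ΣP(Period 0)·Q(Period 0) = 6×86 + 6×19 + 2×255 + 3×86 = 516 + 114 + 510 + 258 = 1398
Index = 1949 / 1398 × 100 = 139.4134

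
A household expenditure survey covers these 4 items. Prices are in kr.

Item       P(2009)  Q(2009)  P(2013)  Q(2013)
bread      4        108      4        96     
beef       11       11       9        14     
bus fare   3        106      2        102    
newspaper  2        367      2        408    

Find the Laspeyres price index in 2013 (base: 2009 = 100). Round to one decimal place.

Laspeyres price index uses base-period quantities as weights.
ΣP(2013)·Q(2009) = 4×108 + 9×11 + 2×106 + 2×367 = 432 + 99 + 212 + 734 = 1477
ΣP(2009)·Q(2009) = 4×108 + 11×11 + 3×106 + 2×367 = 432 + 121 + 318 + 734 = 1605
Index = 1477 / 1605 × 100 = 92.0249

92.0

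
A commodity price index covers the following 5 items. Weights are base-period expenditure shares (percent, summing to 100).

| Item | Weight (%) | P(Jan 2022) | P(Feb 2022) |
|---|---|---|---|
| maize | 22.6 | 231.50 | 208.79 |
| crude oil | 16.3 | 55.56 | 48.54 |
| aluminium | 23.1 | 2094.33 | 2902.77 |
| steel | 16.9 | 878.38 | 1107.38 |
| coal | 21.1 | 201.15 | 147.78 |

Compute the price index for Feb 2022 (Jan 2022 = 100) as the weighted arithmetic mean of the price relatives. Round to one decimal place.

maize: 22.6 × (208.79/231.50) = 22.6 × 0.901901 = 20.3830
crude oil: 16.3 × (48.54/55.56) = 16.3 × 0.873650 = 14.2405
aluminium: 23.1 × (2902.77/2094.33) = 23.1 × 1.386014 = 32.0169
steel: 16.9 × (1107.38/878.38) = 16.9 × 1.260707 = 21.3060
coal: 21.1 × (147.78/201.15) = 21.1 × 0.734676 = 15.5017
Index = Σ wᵢ·(p₁ᵢ/p₀ᵢ) = 20.3830 + 14.2405 + 32.0169 + 21.3060 + 15.5017 = 103.4480

103.4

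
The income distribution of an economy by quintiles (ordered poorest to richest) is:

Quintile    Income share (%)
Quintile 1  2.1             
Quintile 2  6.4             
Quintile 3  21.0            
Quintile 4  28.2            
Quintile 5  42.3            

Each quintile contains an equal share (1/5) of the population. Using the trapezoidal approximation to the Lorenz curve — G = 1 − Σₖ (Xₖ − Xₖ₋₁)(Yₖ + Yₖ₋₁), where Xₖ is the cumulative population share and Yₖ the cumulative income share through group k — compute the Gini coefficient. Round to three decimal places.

0.409

Cumulative income shares Yₖ: 0.0210, 0.0850, 0.2950, 0.5770, 1.0000
Σ (Xₖ−Xₖ₋₁)(Yₖ+Yₖ₋₁) = (1/5)(0.0210+0.0000) + (1/5)(0.0850+0.0210) + (1/5)(0.2950+0.0850) + (1/5)(0.5770+0.2950) + (1/5)(1.0000+0.5770)
  = 0.0042 + 0.0212 + 0.0760 + 0.1744 + 0.3154 = 0.5912
G = 1 − 0.5912 = 0.4088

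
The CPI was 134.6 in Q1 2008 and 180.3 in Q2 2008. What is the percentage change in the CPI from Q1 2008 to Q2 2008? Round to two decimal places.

Change = (180.3 − 134.6) / 134.6 × 100
       = 45.7 / 134.6 × 100 = 33.9525%

33.95%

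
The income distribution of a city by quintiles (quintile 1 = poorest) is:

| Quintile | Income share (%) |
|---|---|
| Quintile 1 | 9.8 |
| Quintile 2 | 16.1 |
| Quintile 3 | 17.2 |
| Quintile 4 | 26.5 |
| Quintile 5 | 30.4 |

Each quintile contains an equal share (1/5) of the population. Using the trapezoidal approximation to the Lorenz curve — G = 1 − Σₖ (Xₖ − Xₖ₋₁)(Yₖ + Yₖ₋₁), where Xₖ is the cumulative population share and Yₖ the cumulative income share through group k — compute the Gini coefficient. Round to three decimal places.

0.206

Cumulative income shares Yₖ: 0.0980, 0.2590, 0.4310, 0.6960, 1.0000
Σ (Xₖ−Xₖ₋₁)(Yₖ+Yₖ₋₁) = (1/5)(0.0980+0.0000) + (1/5)(0.2590+0.0980) + (1/5)(0.4310+0.2590) + (1/5)(0.6960+0.4310) + (1/5)(1.0000+0.6960)
  = 0.0196 + 0.0714 + 0.1380 + 0.2254 + 0.3392 = 0.7936
G = 1 − 0.7936 = 0.2064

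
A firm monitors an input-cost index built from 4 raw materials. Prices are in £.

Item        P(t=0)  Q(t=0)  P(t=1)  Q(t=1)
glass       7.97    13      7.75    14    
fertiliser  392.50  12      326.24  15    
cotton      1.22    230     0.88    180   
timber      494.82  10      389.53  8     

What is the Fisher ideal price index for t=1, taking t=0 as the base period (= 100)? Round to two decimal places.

81.06

Laspeyres component (base-period weights):
ΣP(t=1)Q(t=0) = 7.75×13 + 326.24×12 + 0.88×230 + 389.53×10 = 100.75 + 3914.88 + 202.4 + 3895.3 = 8113.33
ΣP(t=0)Q(t=0) = 7.97×13 + 392.50×12 + 1.22×230 + 494.82×10 = 103.61 + 4710 + 280.6 + 4948.2 = 10042.41
L = 8113.33 / 10042.41 × 100 = 80.7907
Paasche component (current-period weights):
ΣP(t=1)Q(t=1) = 7.75×14 + 326.24×15 + 0.88×180 + 389.53×8 = 108.5 + 4893.6 + 158.4 + 3116.24 = 8276.74
ΣP(t=0)Q(t=1) = 7.97×14 + 392.50×15 + 1.22×180 + 494.82×8 = 111.58 + 5887.5 + 219.6 + 3958.56 = 10177.24
P = 8276.74 / 10177.24 × 100 = 81.3260
Fisher = √(L × P) = √(80.7907 × 81.3260) = 81.0579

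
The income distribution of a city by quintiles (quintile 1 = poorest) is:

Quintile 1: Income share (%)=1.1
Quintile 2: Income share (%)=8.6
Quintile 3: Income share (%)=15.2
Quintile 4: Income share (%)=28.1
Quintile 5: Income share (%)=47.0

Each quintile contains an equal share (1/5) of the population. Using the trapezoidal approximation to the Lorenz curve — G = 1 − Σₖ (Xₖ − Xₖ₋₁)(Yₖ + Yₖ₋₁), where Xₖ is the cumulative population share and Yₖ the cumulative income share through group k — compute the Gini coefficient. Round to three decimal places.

Cumulative income shares Yₖ: 0.0110, 0.0970, 0.2490, 0.5300, 1.0000
Σ (Xₖ−Xₖ₋₁)(Yₖ+Yₖ₋₁) = (1/5)(0.0110+0.0000) + (1/5)(0.0970+0.0110) + (1/5)(0.2490+0.0970) + (1/5)(0.5300+0.2490) + (1/5)(1.0000+0.5300)
  = 0.0022 + 0.0216 + 0.0692 + 0.1558 + 0.3060 = 0.5548
G = 1 − 0.5548 = 0.4452

0.445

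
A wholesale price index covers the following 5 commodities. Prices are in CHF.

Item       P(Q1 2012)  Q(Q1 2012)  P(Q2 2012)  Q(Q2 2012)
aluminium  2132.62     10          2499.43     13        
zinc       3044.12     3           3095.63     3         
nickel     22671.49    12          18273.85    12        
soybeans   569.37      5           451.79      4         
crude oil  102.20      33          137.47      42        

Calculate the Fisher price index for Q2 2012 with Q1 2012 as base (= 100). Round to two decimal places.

Laspeyres component (base-period weights):
ΣP(Q2 2012)Q(Q1 2012) = 2499.43×10 + 3095.63×3 + 18273.85×12 + 451.79×5 + 137.47×33 = 24994.3 + 9286.89 + 219286.2 + 2258.95 + 4536.51 = 260362.85
ΣP(Q1 2012)Q(Q1 2012) = 2132.62×10 + 3044.12×3 + 22671.49×12 + 569.37×5 + 102.20×33 = 21326.2 + 9132.36 + 272057.88 + 2846.85 + 3372.6 = 308735.89
L = 260362.85 / 308735.89 × 100 = 84.3319
Paasche component (current-period weights):
ΣP(Q2 2012)Q(Q2 2012) = 2499.43×13 + 3095.63×3 + 18273.85×12 + 451.79×4 + 137.47×42 = 32492.59 + 9286.89 + 219286.2 + 1807.16 + 5773.74 = 268646.58
ΣP(Q1 2012)Q(Q2 2012) = 2132.62×13 + 3044.12×3 + 22671.49×12 + 569.37×4 + 102.20×42 = 27724.06 + 9132.36 + 272057.88 + 2277.48 + 4292.4 = 315484.18
P = 268646.58 / 315484.18 × 100 = 85.1537
Fisher = √(L × P) = √(84.3319 × 85.1537) = 84.7418

84.74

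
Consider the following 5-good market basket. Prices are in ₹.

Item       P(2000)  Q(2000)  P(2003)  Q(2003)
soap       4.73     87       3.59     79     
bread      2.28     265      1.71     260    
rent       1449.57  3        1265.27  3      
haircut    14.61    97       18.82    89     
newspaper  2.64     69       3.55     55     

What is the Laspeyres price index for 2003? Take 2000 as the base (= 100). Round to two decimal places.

95.23

Laspeyres price index uses base-period quantities as weights.
ΣP(2003)·Q(2000) = 3.59×87 + 1.71×265 + 1265.27×3 + 18.82×97 + 3.55×69 = 312.33 + 453.15 + 3795.81 + 1825.54 + 244.95 = 6631.78
ΣP(2000)·Q(2000) = 4.73×87 + 2.28×265 + 1449.57×3 + 14.61×97 + 2.64×69 = 411.51 + 604.2 + 4348.71 + 1417.17 + 182.16 = 6963.75
Index = 6631.78 / 6963.75 × 100 = 95.2329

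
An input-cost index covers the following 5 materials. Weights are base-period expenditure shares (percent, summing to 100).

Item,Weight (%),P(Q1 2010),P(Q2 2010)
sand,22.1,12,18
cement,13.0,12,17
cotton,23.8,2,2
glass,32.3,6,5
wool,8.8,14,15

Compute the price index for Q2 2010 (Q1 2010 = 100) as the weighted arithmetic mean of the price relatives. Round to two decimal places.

111.71

sand: 22.1 × (18/12) = 22.1 × 1.500000 = 33.1500
cement: 13.0 × (17/12) = 13.0 × 1.416667 = 18.4167
cotton: 23.8 × (2/2) = 23.8 × 1.000000 = 23.8000
glass: 32.3 × (5/6) = 32.3 × 0.833333 = 26.9167
wool: 8.8 × (15/14) = 8.8 × 1.071429 = 9.4286
Index = Σ wᵢ·(p₁ᵢ/p₀ᵢ) = 33.1500 + 18.4167 + 23.8000 + 26.9167 + 9.4286 = 111.7119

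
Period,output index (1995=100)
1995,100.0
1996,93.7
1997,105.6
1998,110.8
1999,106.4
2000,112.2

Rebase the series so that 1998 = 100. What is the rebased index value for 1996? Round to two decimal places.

Rebased(1996) = 93.7 / 110.8 × 100 = 84.5668

84.57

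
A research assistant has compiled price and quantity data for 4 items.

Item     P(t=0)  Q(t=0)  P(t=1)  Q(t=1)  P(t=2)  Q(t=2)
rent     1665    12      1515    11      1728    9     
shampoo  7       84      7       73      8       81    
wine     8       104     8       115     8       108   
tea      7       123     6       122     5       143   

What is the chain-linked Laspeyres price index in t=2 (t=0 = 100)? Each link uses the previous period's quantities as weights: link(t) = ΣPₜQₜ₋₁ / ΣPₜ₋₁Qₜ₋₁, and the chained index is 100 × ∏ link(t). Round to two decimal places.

Link t=0→t=1:
ΣP(t=1)Q(t=0) = 1515×12 + 7×84 + 8×104 + 6×123 = 18180 + 588 + 832 + 738 = 20338
ΣP(t=0)Q(t=0) = 1665×12 + 7×84 + 8×104 + 7×123 = 19980 + 588 + 832 + 861 = 22261
link = 20338/22261 = 0.913616
Link t=1→t=2:
ΣP(t=2)Q(t=1) = 1728×11 + 8×73 + 8×115 + 5×122 = 19008 + 584 + 920 + 610 = 21122
ΣP(t=1)Q(t=1) = 1515×11 + 7×73 + 8×115 + 6×122 = 16665 + 511 + 920 + 732 = 18828
link = 21122/18828 = 1.121840
Chained index = 100 × 0.913616 × 1.121840 = 102.4931

102.49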